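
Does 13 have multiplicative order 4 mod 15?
Powers of 13 mod 15: 13^1≡13, 13^2≡4, 13^3≡7, 13^4≡1. First k with 13^k≡1 is k=4. Yes, ord_15(13) = 4.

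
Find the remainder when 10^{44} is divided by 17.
By Fermat: 10^{16} ≡ 1 mod 17. 44 = 2×16 + 12. So 10^{44} ≡ 10^{12} ≡ 13 mod 17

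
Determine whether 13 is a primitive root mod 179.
13^{89} ≡ 1 (mod 179) and 89 < 178, so ord_179(13) = 89 ≠ 178 and 13 is not a primitive root.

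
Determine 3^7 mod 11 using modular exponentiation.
By repeated squaring mod 11: 3^{1}≡3, 3^{2}≡9, 3^{4}≡4. Then 3^{7} = 3^{4+2+1} ≡ 4 × 9 × 3 ≡ 9 mod 11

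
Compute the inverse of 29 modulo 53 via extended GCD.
Extended GCD: 29(11) + 53(-6) = 1. So 29^(-1) ≡ 11 (mod 53). Verify: 29 × 11 = 319 ≡ 1 (mod 53)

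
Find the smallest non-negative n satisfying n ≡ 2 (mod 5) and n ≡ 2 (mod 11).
M = 5 × 11 = 55. M₁ = 11, y₁ ≡ 1 (mod 5). M₂ = 5, y₂ ≡ 9 (mod 11). n = 2×11×1 + 2×5×9 ≡ 2 (mod 55)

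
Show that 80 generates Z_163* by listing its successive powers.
80^1, 80^2, ..., 80^{162} mod 163: [80, 43, 17, 56, 79, 126, 137, 39, 23, 47, 11, 65, 147, 24, 127, 54, 82, 40, 103, 90, 28, 121, 63, 150, 101, 93, 105, 87, 114, 155, 12, 145, 27, 41, 20, 133, 45, 14, 142, 113, 75, 132, 128, 134, 125, 57, 159, 6, 154, 95, 102, 10, 148, 104, 7, 71, 138, 119, 66, 64, 67, 144, 110, 161, 3, 77, 129, 51, 5, 74, 52, 85, 117, 69, 141, 33, 32, 115, 72, 55, 162, 83, 120, 146, 107, 84, 37, 26, 124, 140, 116, 152, 98, 16, 139, 36, 109, 81, 123, 60, 73, 135, 42, 100, 13, 62, 70, 58, 76, 49, 8, 151, 18, 136, 122, 143, 30, 118, 149, 21, 50, 88, 31, 35, 29, 38, 106, 4, 157, 9, 68, 61, 153, 15, 59, 156, 92, 25, 44, 97, 99, 96, 19, 53, 2, 160, 86, 34, 112, 158, 89, 111, 78, 46, 94, 22, 130, 131, 48, 91, 108, 1]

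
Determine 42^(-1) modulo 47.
Since 47 is prime, by Fermat 42^(-1) ≡ 42^{45} ≡ 28 (mod 47). Verify: 42 × 28 = 1176 ≡ 1 (mod 47)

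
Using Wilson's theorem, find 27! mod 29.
(28)! = (27)! × (28) ≡ -1 (mod 29). So (27)! ≡ -1 × (28)^(-1) ≡ (-1)×(-1) = 1 (mod 29)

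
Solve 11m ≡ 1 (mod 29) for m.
Since 29 is prime, by Fermat 11^(-1) ≡ 11^{27} ≡ 8 (mod 29). Verify: 11 × 8 = 88 ≡ 1 (mod 29)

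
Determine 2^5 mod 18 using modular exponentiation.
By repeated squaring mod 18: 2^{1}≡2, 2^{2}≡4, 2^{4}≡16. Then 2^{5} = 2^{4+1} ≡ 16 × 2 ≡ 14 mod 18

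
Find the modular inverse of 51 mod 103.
Since 103 is prime, by Fermat 51^(-1) ≡ 51^{101} ≡ 101 mod 103. Verify: 51 × 101 = 5151 ≡ 1 mod 103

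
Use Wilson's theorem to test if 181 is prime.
(180)! mod 181 = 180. Since 180 ≡ -1 mod 181, 181 is prime.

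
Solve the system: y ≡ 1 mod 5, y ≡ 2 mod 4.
M = 5 × 4 = 20. M₁ = 4, y₁ ≡ 4 mod 5. M₂ = 5, y₂ ≡ 1 mod 4. y = 1×4×4 + 2×5×1 ≡ 6 mod 20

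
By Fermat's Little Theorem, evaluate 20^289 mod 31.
By Fermat: 20^{30} ≡ 1 mod 31. 289 ≡ 19 mod 30. So 20^{289} ≡ 20^{19} ≡ 9 mod 31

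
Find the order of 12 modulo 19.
Powers of 12 mod 19: 12^1≡12, 12^2≡11, 12^3≡18, 12^4≡7, 12^5≡8, 12^6≡1. Order = 6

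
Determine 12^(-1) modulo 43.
Since 43 is prime, by Fermat 12^(-1) ≡ 12^{41} ≡ 18 mod 43. Verify: 12 × 18 = 216 ≡ 1 mod 43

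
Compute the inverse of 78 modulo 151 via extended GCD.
Extended GCD: 78(-60) + 151(31) = 1. So 78^(-1) ≡ -60 ≡ 91 mod 151. Verify: 78 × 91 = 7098 ≡ 1 mod 151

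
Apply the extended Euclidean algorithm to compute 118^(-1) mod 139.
Extended GCD: 118(-53) + 139(45) = 1. So 118^(-1) ≡ -53 ≡ 86 mod 139. Verify: 118 × 86 = 10148 ≡ 1 mod 139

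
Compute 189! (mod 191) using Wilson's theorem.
(190)! = (189)! × (190) ≡ -1 (mod 191). So (189)! ≡ -1 × (190)^(-1) ≡ (-1)×(-1) = 1 (mod 191)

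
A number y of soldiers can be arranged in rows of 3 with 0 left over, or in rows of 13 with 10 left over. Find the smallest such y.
M = 3 × 13 = 39. M₁ = 13, y₁ ≡ 1 (mod 3). M₂ = 3, y₂ ≡ 9 (mod 13). y = 0×13×1 + 10×3×9 ≡ 36 (mod 39)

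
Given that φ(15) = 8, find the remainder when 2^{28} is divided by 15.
By Euler: 2^{8} ≡ 1 mod 15 since gcd(2, 15) = 1. 28 = 3×8 + 4. So 2^{28} ≡ 2^{4} ≡ 1 mod 15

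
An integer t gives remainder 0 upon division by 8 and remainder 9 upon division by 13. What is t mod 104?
M = 8 × 13 = 104. M₁ = 13, y₁ ≡ 5 mod 8. M₂ = 8, y₂ ≡ 5 mod 13. t = 0×13×5 + 9×8×5 ≡ 48 mod 104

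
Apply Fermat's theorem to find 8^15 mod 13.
By Fermat: 8^{12} ≡ 1 mod 13. So 8^{15} = 8^{12} · 8^{3} ≡ 8^{3} ≡ 5 mod 13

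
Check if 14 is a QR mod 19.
By Euler's criterion: 14^{9} ≡ 18 (mod 19). Since this equals -1 (≡ 18), 14 is not a QR.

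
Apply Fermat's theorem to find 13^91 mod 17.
By Fermat: 13^{16} ≡ 1 mod 17. 91 = 5×16 + 11. So 13^{91} ≡ 13^{11} ≡ 4 mod 17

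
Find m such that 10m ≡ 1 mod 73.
Since 73 is prime, by Fermat 10^(-1) ≡ 10^{71} ≡ 22 mod 73. Verify: 10 × 22 = 220 ≡ 1 mod 73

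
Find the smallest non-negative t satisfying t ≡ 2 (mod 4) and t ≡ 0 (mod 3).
M = 4 × 3 = 12. M₁ = 3, y₁ ≡ 3 (mod 4). M₂ = 4, y₂ ≡ 1 (mod 3). t = 2×3×3 + 0×4×1 ≡ 6 (mod 12)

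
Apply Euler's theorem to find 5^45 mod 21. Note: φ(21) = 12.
By Euler: 5^{12} ≡ 1 mod 21 since gcd(5, 21) = 1. 45 = 3×12 + 9. So 5^{45} ≡ 5^{9} ≡ 20 mod 21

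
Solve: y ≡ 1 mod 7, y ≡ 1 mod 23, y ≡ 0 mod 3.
M = 7 × 23 × 3 = 483. M₁ = 69, y₁ ≡ 6 mod 7. M₂ = 21, y₂ ≡ 11 mod 23. M₃ = 161, y₃ ≡ 2 mod 3. y = 1×69×6 + 1×21×11 + 0×161×2 ≡ 162 mod 483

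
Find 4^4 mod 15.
4^{4} = 256 ≡ 1 mod 15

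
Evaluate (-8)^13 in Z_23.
By repeated squaring mod 23: (-8)^{1}≡15, (-8)^{2}≡18, (-8)^{4}≡2, (-8)^{8}≡4. Then (-8)^{13} = (-8)^{8+4+1} ≡ 4 × 2 × 15 ≡ 5 mod 23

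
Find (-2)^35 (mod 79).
By repeated squaring (mod 79): (-2)^{1}≡77, (-2)^{2}≡4, (-2)^{4}≡16, (-2)^{8}≡19, (-2)^{16}≡45, (-2)^{32}≡50. Then (-2)^{35} = (-2)^{32+2+1} ≡ 50 × 4 × 77 ≡ 74 (mod 79)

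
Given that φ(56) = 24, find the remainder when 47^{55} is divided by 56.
By Euler: 47^{24} ≡ 1 (mod 56) since gcd(47, 56) = 1. 55 = 2×24 + 7. So 47^{55} ≡ 47^{7} ≡ 47 (mod 56)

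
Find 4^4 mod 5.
4^{4} = 256 ≡ 1 mod 5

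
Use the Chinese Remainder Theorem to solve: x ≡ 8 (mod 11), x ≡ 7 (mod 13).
M = 11 × 13 = 143. M₁ = 13, y₁ ≡ 6 (mod 11). M₂ = 11, y₂ ≡ 6 (mod 13). x = 8×13×6 + 7×11×6 ≡ 85 (mod 143)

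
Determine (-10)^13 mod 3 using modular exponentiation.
Using Fermat: (-10)^{2} ≡ 1 (mod 3). 13 ≡ 1 (mod 2). So (-10)^{13} ≡ (-10)^{1} ≡ 2 (mod 3)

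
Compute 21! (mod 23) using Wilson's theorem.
(22)! = (21)! × (22) ≡ -1 (mod 23). So (21)! ≡ -1 × (22)^(-1) ≡ (-1)×(-1) = 1 (mod 23)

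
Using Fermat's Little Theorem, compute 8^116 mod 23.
By Fermat: 8^{22} ≡ 1 mod 23. 116 = 5×22 + 6. So 8^{116} ≡ 8^{6} ≡ 13 mod 23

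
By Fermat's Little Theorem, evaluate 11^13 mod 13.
By Fermat: 11^{12} ≡ 1 (mod 13). So 11^{13} = 11^{12} · 11^{1} ≡ 11^{1} ≡ 11 (mod 13)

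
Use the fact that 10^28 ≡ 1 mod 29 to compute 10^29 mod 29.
By Fermat: 10^{28} ≡ 1 mod 29. So 10^{29} = 10^{28} · 10^{1} ≡ 10^{1} ≡ 10 mod 29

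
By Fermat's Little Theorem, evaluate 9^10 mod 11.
By Fermat's Little Theorem, 9^{10} ≡ 1 mod 11 since 11 is prime and gcd(9, 11) = 1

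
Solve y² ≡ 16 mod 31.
The square roots of 16 mod 31 are 4 and 27. Verify: 4² = 16 ≡ 16 mod 31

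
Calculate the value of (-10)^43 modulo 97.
By repeated squaring (mod 97): (-10)^{1}≡87, (-10)^{2}≡3, (-10)^{4}≡9, (-10)^{8}≡81, (-10)^{16}≡62, (-10)^{32}≡61. Then (-10)^{43} = (-10)^{32+8+2+1} ≡ 61 × 81 × 3 × 87 ≡ 83 (mod 97)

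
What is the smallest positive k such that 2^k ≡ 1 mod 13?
Powers of 2 mod 13: 2^1≡2, 2^2≡4, 2^3≡8, 2^4≡3, 2^5≡6, 2^6≡12, 2^7≡11, 2^8≡9, 2^9≡5, 2^10≡10, 2^11≡7, 2^12≡1. So the order of 2 is 12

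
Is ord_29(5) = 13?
Powers of 5 mod 29: 5^1≡5, 5^2≡25, 5^3≡9, 5^4≡16, 5^5≡22, 5^6≡23, 5^7≡28, 5^8≡24, 5^9≡4, 5^10≡20, 5^11≡13, 5^12≡7, 5^13≡6, 5^14≡1. 5^13≡6≢1, so ord ≠ 13. No, the actual order is 14.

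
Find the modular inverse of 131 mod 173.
Since 173 is prime, by Fermat 131^(-1) ≡ 131^{171} ≡ 70 mod 173. Verify: 131 × 70 = 9170 ≡ 1 mod 173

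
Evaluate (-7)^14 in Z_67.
By repeated squaring (mod 67): (-7)^{1}≡60, (-7)^{2}≡49, (-7)^{4}≡56, (-7)^{8}≡54. Then (-7)^{14} = (-7)^{8+4+2} ≡ 54 × 56 × 49 ≡ 39 (mod 67)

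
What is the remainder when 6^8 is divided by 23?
By repeated squaring (mod 23): 6^{1}≡6, 6^{2}≡13, 6^{4}≡8, 6^{8}≡18. So 6^{8} ≡ 18 (mod 23)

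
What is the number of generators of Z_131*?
There are φ(131-1) = φ(130) = 48 primitive roots modulo 131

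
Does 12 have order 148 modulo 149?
ord_149(12) divides 148. For each prime q|148: 12^{74}≡148, 12^{4}≡25, none ≡ 1. So 12 has order 148 and is a primitive root mod 149.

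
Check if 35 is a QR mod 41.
By Euler's criterion: 35^{20} ≡ 40 mod 41. Since this equals -1 (≡ 40), 35 is not a QR.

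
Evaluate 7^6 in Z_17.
By repeated squaring mod 17: 7^{1}≡7, 7^{2}≡15, 7^{4}≡4. Then 7^{6} = 7^{4+2} ≡ 4 × 15 ≡ 9 mod 17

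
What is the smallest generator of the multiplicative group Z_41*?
g = 6. For each prime q|40: 6^{20}≡40, 6^{8}≡10, none ≡ 1, so ord_41(6) = 40 and 6 is a primitive root.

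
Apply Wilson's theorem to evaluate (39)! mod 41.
(40)! = (39)! × (40) ≡ -1 mod 41. So (39)! ≡ -1 × (40)^(-1) ≡ (-1)×(-1) = 1 mod 41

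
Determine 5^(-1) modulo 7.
Since 7 is prime, by Fermat 5^(-1) ≡ 5^{5} ≡ 3 mod 7. Verify: 5 × 3 = 15 ≡ 1 mod 7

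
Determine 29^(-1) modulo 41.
Since 41 is prime, by Fermat 29^(-1) ≡ 29^{39} ≡ 17 (mod 41). Verify: 29 × 17 = 493 ≡ 1 (mod 41)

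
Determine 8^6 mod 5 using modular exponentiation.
Using Fermat: 8^{4} ≡ 1 mod 5. 6 ≡ 2 mod 4. So 8^{6} ≡ 8^{2} ≡ 4 mod 5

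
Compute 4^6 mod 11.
By repeated squaring (mod 11): 4^{1}≡4, 4^{2}≡5, 4^{4}≡3. Then 4^{6} = 4^{4+2} ≡ 3 × 5 ≡ 4 (mod 11)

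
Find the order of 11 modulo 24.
Powers of 11 mod 24: 11^1≡11, 11^2≡1. Order = 2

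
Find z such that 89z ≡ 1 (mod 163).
Since 163 is prime, by Fermat 89^(-1) ≡ 89^{161} ≡ 11 (mod 163). Verify: 89 × 11 = 979 ≡ 1 (mod 163)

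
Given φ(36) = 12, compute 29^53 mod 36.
By Euler: 29^{12} ≡ 1 mod 36 since gcd(29, 36) = 1. 53 = 4×12 + 5. So 29^{53} ≡ 29^{5} ≡ 5 mod 36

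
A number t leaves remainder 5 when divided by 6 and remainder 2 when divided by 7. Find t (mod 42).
M = 6 × 7 = 42. M₁ = 7, y₁ ≡ 1 (mod 6). M₂ = 6, y₂ ≡ 6 (mod 7). t = 5×7×1 + 2×6×6 ≡ 23 (mod 42)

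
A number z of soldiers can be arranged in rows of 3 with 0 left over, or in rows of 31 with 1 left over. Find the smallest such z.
M = 3 × 31 = 93. M₁ = 31, y₁ ≡ 1 mod 3. M₂ = 3, y₂ ≡ 21 mod 31. z = 0×31×1 + 1×3×21 ≡ 63 mod 93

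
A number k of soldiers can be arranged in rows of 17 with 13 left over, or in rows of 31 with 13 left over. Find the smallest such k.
M = 17 × 31 = 527. M₁ = 31, y₁ ≡ 11 (mod 17). M₂ = 17, y₂ ≡ 11 (mod 31). k = 13×31×11 + 13×17×11 ≡ 13 (mod 527)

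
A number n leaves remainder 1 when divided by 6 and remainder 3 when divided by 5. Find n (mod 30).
M = 6 × 5 = 30. M₁ = 5, y₁ ≡ 5 (mod 6). M₂ = 6, y₂ ≡ 1 (mod 5). n = 1×5×5 + 3×6×1 ≡ 13 (mod 30)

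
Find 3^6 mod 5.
Using Fermat: 3^{4} ≡ 1 mod 5. 6 ≡ 2 mod 4. So 3^{6} ≡ 3^{2} ≡ 4 mod 5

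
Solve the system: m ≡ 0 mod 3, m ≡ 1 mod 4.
M = 3 × 4 = 12. M₁ = 4, y₁ ≡ 1 mod 3. M₂ = 3, y₂ ≡ 3 mod 4. m = 0×4×1 + 1×3×3 ≡ 9 mod 12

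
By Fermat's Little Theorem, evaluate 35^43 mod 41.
By Fermat: 35^{40} ≡ 1 (mod 41). So 35^{43} = 35^{40} · 35^{3} ≡ 35^{3} ≡ 30 (mod 41)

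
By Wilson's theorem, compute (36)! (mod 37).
By Wilson's theorem, (36)! ≡ -1 ≡ 36 (mod 37)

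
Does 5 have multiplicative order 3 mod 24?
Powers of 5 mod 24: 5^1≡5, 5^2≡1. Already 5^2≡1, so the order is 2 < 3. No, the actual order is 2.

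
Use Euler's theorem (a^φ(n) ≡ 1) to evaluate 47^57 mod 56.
By Euler: 47^{24} ≡ 1 mod 56 since gcd(47, 56) = 1. 57 = 2×24 + 9. So 47^{57} ≡ 47^{9} ≡ 55 mod 56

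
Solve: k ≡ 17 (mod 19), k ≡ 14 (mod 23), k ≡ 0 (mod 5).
M = 19 × 23 × 5 = 2185. M₁ = 115, y₁ ≡ 1 (mod 19). M₂ = 95, y₂ ≡ 8 (mod 23). M₃ = 437, y₃ ≡ 3 (mod 5). k = 17×115×1 + 14×95×8 + 0×437×3 ≡ 1670 (mod 2185)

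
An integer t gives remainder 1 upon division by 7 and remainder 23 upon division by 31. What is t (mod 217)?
M = 7 × 31 = 217. M₁ = 31, y₁ ≡ 5 (mod 7). M₂ = 7, y₂ ≡ 9 (mod 31). t = 1×31×5 + 23×7×9 ≡ 85 (mod 217)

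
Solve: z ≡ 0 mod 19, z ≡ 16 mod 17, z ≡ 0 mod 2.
M = 19 × 17 × 2 = 646. M₁ = 34, y₁ ≡ 14 mod 19. M₂ = 38, y₂ ≡ 13 mod 17. M₃ = 323, y₃ ≡ 1 mod 2. z = 0×34×14 + 16×38×13 + 0×323×1 ≡ 152 mod 646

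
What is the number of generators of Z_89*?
A prime p has φ(p-1) primitive roots; here φ(88) = 40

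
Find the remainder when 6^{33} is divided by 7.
By Fermat: 6^{6} ≡ 1 mod 7. 33 = 5×6 + 3. So 6^{33} ≡ 6^{3} ≡ 6 mod 7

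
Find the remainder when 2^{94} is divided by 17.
By Fermat: 2^{16} ≡ 1 mod 17. 94 = 5×16 + 14. So 2^{94} ≡ 2^{14} ≡ 13 mod 17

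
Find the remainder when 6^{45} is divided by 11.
By Fermat: 6^{10} ≡ 1 mod 11. 45 = 4×10 + 5. So 6^{45} ≡ 6^{5} ≡ 10 mod 11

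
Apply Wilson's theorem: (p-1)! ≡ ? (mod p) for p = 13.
By Wilson's theorem, (12)! ≡ -1 ≡ 12 (mod 13)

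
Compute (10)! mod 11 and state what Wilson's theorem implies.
(10)! mod 11 = 10. Since this equals -1 mod 11, Wilson confirms 11 is prime.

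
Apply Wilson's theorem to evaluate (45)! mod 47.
(46)! = (45)! × (46) ≡ -1 mod 47. So (45)! ≡ -1 × (46)^(-1) ≡ (-1)×(-1) = 1 mod 47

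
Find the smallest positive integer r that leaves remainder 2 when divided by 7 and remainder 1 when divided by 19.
M = 7 × 19 = 133. M₁ = 19, y₁ ≡ 3 mod 7. M₂ = 7, y₂ ≡ 11 mod 19. r = 2×19×3 + 1×7×11 ≡ 58 mod 133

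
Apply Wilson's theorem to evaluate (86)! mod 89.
(88)! = (86)! × (87) × (88) ≡ -1 (mod 89). So (86)! ≡ -1 × [(88)(87)]^(-1) ≡ 44 (mod 89)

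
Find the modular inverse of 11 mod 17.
Since 17 is prime, by Fermat 11^(-1) ≡ 11^{15} ≡ 14 mod 17. Verify: 11 × 14 = 154 ≡ 1 mod 17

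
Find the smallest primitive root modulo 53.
g = 2. Powers: [2, 4, 8, 16, 32, 11, 22, 44, 35, 17, ...] generates all 52 non-zero residues.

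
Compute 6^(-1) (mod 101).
Since 101 is prime, by Fermat 6^(-1) ≡ 6^{99} ≡ 17 (mod 101). Verify: 6 × 17 = 102 ≡ 1 (mod 101)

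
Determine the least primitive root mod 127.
g = 3. Powers: [3, 9, 27, 81, 116, 94, 28, 84, ...] generates all 126 non-zero residues.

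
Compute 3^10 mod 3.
By repeated squaring mod 3: 3^{1}≡0, 3^{2}≡0, 3^{4}≡0, 3^{8}≡0. Then 3^{10} = 3^{8+2} ≡ 0 × 0 ≡ 0 mod 3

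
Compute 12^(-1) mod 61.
Since 61 is prime, by Fermat 12^(-1) ≡ 12^{59} ≡ 56 mod 61. Verify: 12 × 56 = 672 ≡ 1 mod 61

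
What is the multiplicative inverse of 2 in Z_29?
Since 29 is prime, by Fermat 2^(-1) ≡ 2^{27} ≡ 15 (mod 29). Verify: 2 × 15 = 30 ≡ 1 (mod 29)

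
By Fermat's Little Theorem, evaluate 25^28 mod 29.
By Fermat's Little Theorem, 25^{28} ≡ 1 mod 29 since 29 is prime and gcd(25, 29) = 1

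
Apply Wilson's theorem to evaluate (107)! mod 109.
(108)! = (107)! × (108) ≡ -1 mod 109. So (107)! ≡ -1 × (108)^(-1) ≡ (-1)×(-1) = 1 mod 109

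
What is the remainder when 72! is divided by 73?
By Wilson's theorem, (72)! ≡ -1 ≡ 72 (mod 73)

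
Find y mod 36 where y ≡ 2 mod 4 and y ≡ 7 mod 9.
M = 4 × 9 = 36. M₁ = 9, y₁ ≡ 1 mod 4. M₂ = 4, y₂ ≡ 7 mod 9. y = 2×9×1 + 7×4×7 ≡ 34 mod 36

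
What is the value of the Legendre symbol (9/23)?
(9/23) = 9^{11} mod 23 = 1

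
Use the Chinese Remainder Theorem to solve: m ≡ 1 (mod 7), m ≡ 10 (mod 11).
M = 7 × 11 = 77. M₁ = 11, y₁ ≡ 2 (mod 7). M₂ = 7, y₂ ≡ 8 (mod 11). m = 1×11×2 + 10×7×8 ≡ 43 (mod 77)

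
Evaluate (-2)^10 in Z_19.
By repeated squaring (mod 19): (-2)^{1}≡17, (-2)^{2}≡4, (-2)^{4}≡16, (-2)^{8}≡9. Then (-2)^{10} = (-2)^{8+2} ≡ 9 × 4 ≡ 17 (mod 19)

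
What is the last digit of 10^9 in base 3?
Using Fermat: 10^{2} ≡ 1 mod 3. 9 ≡ 1 mod 2. So 10^{9} ≡ 10^{1} ≡ 1 mod 3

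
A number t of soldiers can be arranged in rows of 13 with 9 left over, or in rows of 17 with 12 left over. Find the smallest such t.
M = 13 × 17 = 221. M₁ = 17, y₁ ≡ 10 (mod 13). M₂ = 13, y₂ ≡ 4 (mod 17). t = 9×17×10 + 12×13×4 ≡ 165 (mod 221)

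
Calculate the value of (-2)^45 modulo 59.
By repeated squaring (mod 59): (-2)^{1}≡57, (-2)^{2}≡4, (-2)^{4}≡16, (-2)^{8}≡20, (-2)^{16}≡46, (-2)^{32}≡51. Then (-2)^{45} = (-2)^{32+8+4+1} ≡ 51 × 20 × 16 × 57 ≡ 46 (mod 59)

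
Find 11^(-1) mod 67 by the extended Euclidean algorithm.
Extended GCD: 11(-6) + 67(1) = 1. So 11^(-1) ≡ -6 ≡ 61 mod 67. Verify: 11 × 61 = 671 ≡ 1 mod 67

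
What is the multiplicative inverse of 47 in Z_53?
Since 53 is prime, by Fermat 47^(-1) ≡ 47^{51} ≡ 44 mod 53. Verify: 47 × 44 = 2068 ≡ 1 mod 53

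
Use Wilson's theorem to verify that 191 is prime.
(190)! mod 191 = 190. Since this equals -1 mod 191, Wilson confirms 191 is prime.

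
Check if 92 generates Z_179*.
ord_179(92) divides 178. For each prime q|178: 92^{89}≡178, 92^{2}≡51, none ≡ 1. So 92 has order 178 and is a primitive root mod 179.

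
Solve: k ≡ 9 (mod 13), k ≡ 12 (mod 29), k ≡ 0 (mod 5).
M = 13 × 29 × 5 = 1885. M₁ = 145, y₁ ≡ 7 (mod 13). M₂ = 65, y₂ ≡ 25 (mod 29). M₃ = 377, y₃ ≡ 3 (mod 5). k = 9×145×7 + 12×65×25 + 0×377×3 ≡ 360 (mod 1885)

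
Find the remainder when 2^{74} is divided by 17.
By Fermat: 2^{16} ≡ 1 (mod 17). 74 = 4×16 + 10. So 2^{74} ≡ 2^{10} ≡ 4 (mod 17)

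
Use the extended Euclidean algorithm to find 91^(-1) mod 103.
Extended GCD: 91(-43) + 103(38) = 1. So 91^(-1) ≡ -43 ≡ 60 mod 103. Verify: 91 × 60 = 5460 ≡ 1 mod 103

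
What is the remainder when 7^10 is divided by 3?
Using Fermat: 7^{2} ≡ 1 (mod 3). 10 ≡ 0 (mod 2). So 7^{10} ≡ 7^{0} ≡ 1 (mod 3)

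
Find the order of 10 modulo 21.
Powers of 10 mod 21: 10^1≡10, 10^2≡16, 10^3≡13, 10^4≡4, 10^5≡19, 10^6≡1. Order = 6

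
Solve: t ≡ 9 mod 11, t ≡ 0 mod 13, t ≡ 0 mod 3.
M = 11 × 13 × 3 = 429. M₁ = 39, y₁ ≡ 2 mod 11. M₂ = 33, y₂ ≡ 2 mod 13. M₃ = 143, y₃ ≡ 2 mod 3. t = 9×39×2 + 0×33×2 + 0×143×2 ≡ 273 mod 429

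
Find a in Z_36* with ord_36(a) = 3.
13 has order 3 mod 36 since 13^{3} ≡ 1 mod 36 and no smaller power works.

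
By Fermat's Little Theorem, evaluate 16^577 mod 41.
By Fermat: 16^{40} ≡ 1 (mod 41). 577 ≡ 17 (mod 40). So 16^{577} ≡ 16^{17} ≡ 10 (mod 41)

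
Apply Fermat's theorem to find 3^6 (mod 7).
By Fermat's Little Theorem, 3^{6} ≡ 1 (mod 7) since 7 is prime and gcd(3, 7) = 1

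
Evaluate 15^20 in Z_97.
By repeated squaring mod 97: 15^{1}≡15, 15^{2}≡31, 15^{4}≡88, 15^{8}≡81, 15^{16}≡62. Then 15^{20} = 15^{16+4} ≡ 62 × 88 ≡ 24 mod 97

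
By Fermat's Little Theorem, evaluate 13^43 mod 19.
By Fermat: 13^{18} ≡ 1 (mod 19). 43 = 2×18 + 7. So 13^{43} ≡ 13^{7} ≡ 10 (mod 19)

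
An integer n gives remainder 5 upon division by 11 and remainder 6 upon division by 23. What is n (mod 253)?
M = 11 × 23 = 253. M₁ = 23, y₁ ≡ 1 (mod 11). M₂ = 11, y₂ ≡ 21 (mod 23). n = 5×23×1 + 6×11×21 ≡ 236 (mod 253)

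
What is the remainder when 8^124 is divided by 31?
Using Fermat: 8^{30} ≡ 1 mod 31. 124 ≡ 4 mod 30. So 8^{124} ≡ 8^{4} ≡ 4 mod 31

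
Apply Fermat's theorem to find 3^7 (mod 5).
By Fermat: 3^{4} ≡ 1 (mod 5). So 3^{7} = 3^{4} · 3^{3} ≡ 3^{3} ≡ 2 (mod 5)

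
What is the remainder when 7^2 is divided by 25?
7^{2} = 49 ≡ 24 (mod 25)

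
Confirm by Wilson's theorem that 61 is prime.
(60)! mod 61 = 60. Since this equals -1 mod 61, Wilson confirms 61 is prime.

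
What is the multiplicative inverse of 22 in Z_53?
Since 53 is prime, by Fermat 22^(-1) ≡ 22^{51} ≡ 41 mod 53. Verify: 22 × 41 = 902 ≡ 1 mod 53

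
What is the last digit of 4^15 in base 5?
Using Fermat: 4^{4} ≡ 1 (mod 5). 15 ≡ 3 (mod 4). So 4^{15} ≡ 4^{3} ≡ 4 (mod 5)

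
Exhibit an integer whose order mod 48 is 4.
5 has order 4 mod 48 since 5^{4} ≡ 1 (mod 48) and no smaller power works.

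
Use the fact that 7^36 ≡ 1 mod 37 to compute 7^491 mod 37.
By Fermat: 7^{36} ≡ 1 mod 37. 491 ≡ 23 mod 36. So 7^{491} ≡ 7^{23} ≡ 9 mod 37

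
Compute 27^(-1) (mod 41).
Since 41 is prime, by Fermat 27^(-1) ≡ 27^{39} ≡ 38 (mod 41). Verify: 27 × 38 = 1026 ≡ 1 (mod 41)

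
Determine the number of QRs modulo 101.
For prime 101, there are (p-1)/2 = (101-1)/2 = 50 quadratic residues (excluding 0).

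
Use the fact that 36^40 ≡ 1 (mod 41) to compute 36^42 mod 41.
By Fermat: 36^{40} ≡ 1 (mod 41). So 36^{42} = 36^{40} · 36^{2} ≡ 36^{2} ≡ 25 (mod 41)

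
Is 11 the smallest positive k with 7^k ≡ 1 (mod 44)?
Powers of 7 mod 44: 7^1≡7, 7^2≡5, 7^3≡35, 7^4≡25, 7^5≡43, 7^6≡37, 7^7≡39, 7^8≡9, 7^9≡19, 7^10≡1. Already 7^10≡1, so the order is 10 < 11. No, the actual order is 10.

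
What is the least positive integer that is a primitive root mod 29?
g = 2. For each prime q|28: 2^{14}≡28, 2^{4}≡16, none ≡ 1, so ord_29(2) = 28 and 2 is a primitive root.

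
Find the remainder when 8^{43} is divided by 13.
By Fermat: 8^{12} ≡ 1 mod 13. 43 = 3×12 + 7. So 8^{43} ≡ 8^{7} ≡ 5 mod 13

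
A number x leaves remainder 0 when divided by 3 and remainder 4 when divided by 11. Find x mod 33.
M = 3 × 11 = 33. M₁ = 11, y₁ ≡ 2 mod 3. M₂ = 3, y₂ ≡ 4 mod 11. x = 0×11×2 + 4×3×4 ≡ 15 mod 33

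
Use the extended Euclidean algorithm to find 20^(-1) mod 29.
Extended GCD: 20(-13) + 29(9) = 1. So 20^(-1) ≡ -13 ≡ 16 (mod 29). Verify: 20 × 16 = 320 ≡ 1 (mod 29)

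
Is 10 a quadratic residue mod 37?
By Euler's criterion: 10^{18} ≡ 1 (mod 37). Since this equals 1, 10 is a QR.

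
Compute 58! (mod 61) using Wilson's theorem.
(60)! = (58)! × (59) × (60) ≡ -1 (mod 61). So (58)! ≡ -1 × [(60)(59)]^(-1) ≡ 30 (mod 61)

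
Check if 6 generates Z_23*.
6^{11} ≡ 1 mod 23 and 11 < 22, so ord_23(6) = 11 ≠ 22 and 6 is not a primitive root.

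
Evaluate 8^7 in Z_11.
By repeated squaring (mod 11): 8^{1}≡8, 8^{2}≡9, 8^{4}≡4. Then 8^{7} = 8^{4+2+1} ≡ 4 × 9 × 8 ≡ 2 (mod 11)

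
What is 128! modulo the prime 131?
(130)! = (128)! × (129) × (130) ≡ -1 (mod 131). So (128)! ≡ -1 × [(130)(129)]^(-1) ≡ 65 (mod 131)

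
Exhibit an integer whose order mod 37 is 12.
8 has order 12 mod 37 since 8^{12} ≡ 1 mod 37 and no smaller power works.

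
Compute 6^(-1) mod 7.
Since 7 is prime, by Fermat 6^(-1) ≡ 6^{5} ≡ 6 mod 7. Verify: 6 × 6 = 36 ≡ 1 mod 7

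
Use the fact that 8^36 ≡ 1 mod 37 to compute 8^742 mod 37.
By Fermat: 8^{36} ≡ 1 mod 37. 742 ≡ 22 mod 36. So 8^{742} ≡ 8^{22} ≡ 11 mod 37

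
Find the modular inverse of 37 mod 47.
Since 47 is prime, by Fermat 37^(-1) ≡ 37^{45} ≡ 14 mod 47. Verify: 37 × 14 = 518 ≡ 1 mod 47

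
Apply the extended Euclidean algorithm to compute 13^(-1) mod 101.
Extended GCD: 13(-31) + 101(4) = 1. So 13^(-1) ≡ -31 ≡ 70 mod 101. Verify: 13 × 70 = 910 ≡ 1 mod 101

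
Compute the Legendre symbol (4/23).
(4/23) = 4^{11} mod 23 = 1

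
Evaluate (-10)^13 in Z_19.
By repeated squaring (mod 19): (-10)^{1}≡9, (-10)^{2}≡5, (-10)^{4}≡6, (-10)^{8}≡17. Then (-10)^{13} = (-10)^{8+4+1} ≡ 17 × 6 × 9 ≡ 6 (mod 19)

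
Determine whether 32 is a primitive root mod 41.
32^{4} ≡ 1 mod 41 and 4 < 40, so ord_41(32) = 4 ≠ 40 and 32 is not a primitive root.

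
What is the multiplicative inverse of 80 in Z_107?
Since 107 is prime, by Fermat 80^(-1) ≡ 80^{105} ≡ 103 mod 107. Verify: 80 × 103 = 8240 ≡ 1 mod 107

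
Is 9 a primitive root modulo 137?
9^{68} ≡ 1 (mod 137) and 68 < 136, so ord_137(9) = 68 ≠ 136 and 9 is not a primitive root.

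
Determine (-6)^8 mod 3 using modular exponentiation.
By repeated squaring mod 3: (-6)^{1}≡0, (-6)^{2}≡0, (-6)^{4}≡0, (-6)^{8}≡0. So (-6)^{8} ≡ 0 mod 3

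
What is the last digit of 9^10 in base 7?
Using Fermat: 9^{6} ≡ 1 (mod 7). 10 ≡ 4 (mod 6). So 9^{10} ≡ 9^{4} ≡ 2 (mod 7)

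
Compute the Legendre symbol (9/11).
(9/11) = 9^{5} mod 11 = 1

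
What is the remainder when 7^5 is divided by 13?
By repeated squaring (mod 13): 7^{1}≡7, 7^{2}≡10, 7^{4}≡9. Then 7^{5} = 7^{4+1} ≡ 9 × 7 ≡ 11 (mod 13)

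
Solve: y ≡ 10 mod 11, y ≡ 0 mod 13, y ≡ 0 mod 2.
M = 11 × 13 × 2 = 286. M₁ = 26, y₁ ≡ 3 mod 11. M₂ = 22, y₂ ≡ 3 mod 13. M₃ = 143, y₃ ≡ 1 mod 2. y = 10×26×3 + 0×22×3 + 0×143×1 ≡ 208 mod 286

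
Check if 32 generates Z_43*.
32^{14} ≡ 1 mod 43 and 14 < 42, so ord_43(32) = 14 ≠ 42 and 32 is not a primitive root.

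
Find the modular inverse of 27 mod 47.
Since 47 is prime, by Fermat 27^(-1) ≡ 27^{45} ≡ 7 mod 47. Verify: 27 × 7 = 189 ≡ 1 mod 47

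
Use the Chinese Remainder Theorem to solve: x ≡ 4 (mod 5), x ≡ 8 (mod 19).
M = 5 × 19 = 95. M₁ = 19, y₁ ≡ 4 (mod 5). M₂ = 5, y₂ ≡ 4 (mod 19). x = 4×19×4 + 8×5×4 ≡ 84 (mod 95)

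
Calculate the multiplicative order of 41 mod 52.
Powers of 41 mod 52: 41^1≡41, 41^2≡17, 41^3≡21, 41^4≡29, 41^5≡45, 41^6≡25, 41^7≡37, 41^8≡9, 41^9≡5, 41^10≡49, 41^11≡33, 41^12≡1. ord_52(41) = 12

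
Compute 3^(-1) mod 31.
Since 31 is prime, by Fermat 3^(-1) ≡ 3^{29} ≡ 21 mod 31. Verify: 3 × 21 = 63 ≡ 1 mod 31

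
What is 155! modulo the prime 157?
(156)! = (155)! × (156) ≡ -1 (mod 157). So (155)! ≡ -1 × (156)^(-1) ≡ (-1)×(-1) = 1 (mod 157)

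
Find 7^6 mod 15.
By repeated squaring mod 15: 7^{1}≡7, 7^{2}≡4, 7^{4}≡1. Then 7^{6} = 7^{4+2} ≡ 1 × 4 ≡ 4 mod 15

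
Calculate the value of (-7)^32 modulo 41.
By repeated squaring mod 41: (-7)^{1}≡34, (-7)^{2}≡8, (-7)^{4}≡23, (-7)^{8}≡37, (-7)^{16}≡16, (-7)^{32}≡10. So (-7)^{32} ≡ 10 mod 41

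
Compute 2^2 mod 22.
2^{2} = 4 ≡ 4 mod 22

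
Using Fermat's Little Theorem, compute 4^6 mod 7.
By Fermat's Little Theorem, 4^{6} ≡ 1 (mod 7) since 7 is prime and gcd(4, 7) = 1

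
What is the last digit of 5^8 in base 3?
Using Fermat: 5^{2} ≡ 1 (mod 3). 8 ≡ 0 (mod 2). So 5^{8} ≡ 5^{0} ≡ 1 (mod 3)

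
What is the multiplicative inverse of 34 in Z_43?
Since 43 is prime, by Fermat 34^(-1) ≡ 34^{41} ≡ 19 (mod 43). Verify: 34 × 19 = 646 ≡ 1 (mod 43)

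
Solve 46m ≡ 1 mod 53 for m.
Since 53 is prime, by Fermat 46^(-1) ≡ 46^{51} ≡ 15 mod 53. Verify: 46 × 15 = 690 ≡ 1 mod 53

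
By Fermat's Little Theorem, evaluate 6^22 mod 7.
By Fermat: 6^{6} ≡ 1 (mod 7). 22 = 3×6 + 4. So 6^{22} ≡ 6^{4} ≡ 1 (mod 7)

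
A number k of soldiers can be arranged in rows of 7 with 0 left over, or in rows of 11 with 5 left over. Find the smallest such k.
M = 7 × 11 = 77. M₁ = 11, y₁ ≡ 2 (mod 7). M₂ = 7, y₂ ≡ 8 (mod 11). k = 0×11×2 + 5×7×8 ≡ 49 (mod 77)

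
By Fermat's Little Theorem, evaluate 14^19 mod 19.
By Fermat: 14^{18} ≡ 1 (mod 19). So 14^{19} = 14^{18} · 14^{1} ≡ 14^{1} ≡ 14 (mod 19)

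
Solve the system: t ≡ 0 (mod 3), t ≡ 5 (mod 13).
M = 3 × 13 = 39. M₁ = 13, y₁ ≡ 1 (mod 3). M₂ = 3, y₂ ≡ 9 (mod 13). t = 0×13×1 + 5×3×9 ≡ 18 (mod 39)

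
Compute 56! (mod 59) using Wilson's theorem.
(58)! = (56)! × (57) × (58) ≡ -1 (mod 59). So (56)! ≡ -1 × [(58)(57)]^(-1) ≡ 29 (mod 59)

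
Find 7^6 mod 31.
By repeated squaring mod 31: 7^{1}≡7, 7^{2}≡18, 7^{4}≡14. Then 7^{6} = 7^{4+2} ≡ 14 × 18 ≡ 4 mod 31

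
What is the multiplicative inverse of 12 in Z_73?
Since 73 is prime, by Fermat 12^(-1) ≡ 12^{71} ≡ 67 (mod 73). Verify: 12 × 67 = 804 ≡ 1 (mod 73)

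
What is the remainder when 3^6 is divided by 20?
By repeated squaring (mod 20): 3^{1}≡3, 3^{2}≡9, 3^{4}≡1. Then 3^{6} = 3^{4+2} ≡ 1 × 9 ≡ 9 (mod 20)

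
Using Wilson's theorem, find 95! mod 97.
(96)! = (95)! × (96) ≡ -1 (mod 97). So (95)! ≡ -1 × (96)^(-1) ≡ (-1)×(-1) = 1 (mod 97)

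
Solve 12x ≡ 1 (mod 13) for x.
Since 13 is prime, by Fermat 12^(-1) ≡ 12^{11} ≡ 12 (mod 13). Verify: 12 × 12 = 144 ≡ 1 (mod 13)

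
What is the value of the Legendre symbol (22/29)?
(22/29) = 22^{14} mod 29 = 1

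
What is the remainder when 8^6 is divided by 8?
By repeated squaring mod 8: 8^{1}≡0, 8^{2}≡0, 8^{4}≡0. Then 8^{6} = 8^{4+2} ≡ 0 × 0 ≡ 0 mod 8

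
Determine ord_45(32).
Powers of 32 mod 45: 32^1≡32, 32^2≡34, 32^3≡8, 32^4≡31, 32^5≡2, 32^6≡19, 32^7≡23, 32^8≡16, 32^9≡17, 32^10≡4, 32^11≡38, 32^12≡1. ord_45(32) = 12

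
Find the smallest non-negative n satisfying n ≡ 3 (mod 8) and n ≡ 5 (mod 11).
M = 8 × 11 = 88. M₁ = 11, y₁ ≡ 3 (mod 8). M₂ = 8, y₂ ≡ 7 (mod 11). n = 3×11×3 + 5×8×7 ≡ 27 (mod 88)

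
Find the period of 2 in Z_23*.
Powers of 2 mod 23: 2^1≡2, 2^2≡4, 2^3≡8, 2^4≡16, 2^5≡9, 2^6≡18, 2^7≡13, 2^8≡3, 2^9≡6, 2^10≡12, 2^11≡1. So the order of 2 is 11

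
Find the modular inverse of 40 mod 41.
Since 41 is prime, by Fermat 40^(-1) ≡ 40^{39} ≡ 40 (mod 41). Verify: 40 × 40 = 1600 ≡ 1 (mod 41)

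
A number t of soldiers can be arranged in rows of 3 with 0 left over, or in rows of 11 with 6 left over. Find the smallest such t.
M = 3 × 11 = 33. M₁ = 11, y₁ ≡ 2 mod 3. M₂ = 3, y₂ ≡ 4 mod 11. t = 0×11×2 + 6×3×4 ≡ 6 mod 33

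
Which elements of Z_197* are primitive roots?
There are φ(196) = 84 primitive roots mod 197: {2, 3, 5, 8, 11, 12, 13, 17, 18, 21, 27, 30, 31, 32, 35, 38, 44, 45, 46, 48, 50, 52, 56, 57, 58, 66, 67, 71, 72, 73, 74, 75, 78, 79, 80, 82, 86, 89, 91, 94, 95, 98, 99, 102, 103, 106, 108, 111, 115, 117, 118, 119, 122, 123, 124, 125, 126, 130, 131, 139, 140, 141, 145, 147, 149, 151, 152, 153, 159, 162, 165, 166, 167, 170, 176, 179, 180, 184, 185, 186, 189, 192, 194, 195}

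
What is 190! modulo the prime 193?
(192)! = (190)! × (191) × (192) ≡ -1 mod 193. So (190)! ≡ -1 × [(192)(191)]^(-1) ≡ 96 mod 193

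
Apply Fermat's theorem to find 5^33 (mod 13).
By Fermat: 5^{12} ≡ 1 (mod 13). 33 = 2×12 + 9. So 5^{33} ≡ 5^{9} ≡ 5 (mod 13)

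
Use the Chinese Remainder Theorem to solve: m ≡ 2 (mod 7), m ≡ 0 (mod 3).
M = 7 × 3 = 21. M₁ = 3, y₁ ≡ 5 (mod 7). M₂ = 7, y₂ ≡ 1 (mod 3). m = 2×3×5 + 0×7×1 ≡ 9 (mod 21)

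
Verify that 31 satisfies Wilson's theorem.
(30)! mod 31 = 30. Since this equals -1 mod 31, Wilson confirms 31 is prime.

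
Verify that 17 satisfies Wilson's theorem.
(16)! mod 17 = 16. Since this equals -1 mod 17, Wilson confirms 17 is prime.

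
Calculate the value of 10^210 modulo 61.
Using Fermat: 10^{60} ≡ 1 mod 61. 210 ≡ 30 mod 60. So 10^{210} ≡ 10^{30} ≡ 60 mod 61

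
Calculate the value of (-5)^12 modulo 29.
By repeated squaring (mod 29): (-5)^{1}≡24, (-5)^{2}≡25, (-5)^{4}≡16, (-5)^{8}≡24. Then (-5)^{12} = (-5)^{8+4} ≡ 24 × 16 ≡ 7 (mod 29)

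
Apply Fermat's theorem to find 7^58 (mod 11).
By Fermat: 7^{10} ≡ 1 (mod 11). 58 = 5×10 + 8. So 7^{58} ≡ 7^{8} ≡ 9 (mod 11)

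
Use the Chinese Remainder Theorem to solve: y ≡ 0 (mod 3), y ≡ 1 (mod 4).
M = 3 × 4 = 12. M₁ = 4, y₁ ≡ 1 (mod 3). M₂ = 3, y₂ ≡ 3 (mod 4). y = 0×4×1 + 1×3×3 ≡ 9 (mod 12)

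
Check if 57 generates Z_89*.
57^{22} ≡ 1 (mod 89) and 22 < 88, so ord_89(57) = 22 ≠ 88 and 57 is not a primitive root.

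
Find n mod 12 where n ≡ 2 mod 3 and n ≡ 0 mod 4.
M = 3 × 4 = 12. M₁ = 4, y₁ ≡ 1 mod 3. M₂ = 3, y₂ ≡ 3 mod 4. n = 2×4×1 + 0×3×3 ≡ 8 mod 12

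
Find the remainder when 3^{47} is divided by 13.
By Fermat: 3^{12} ≡ 1 mod 13. 47 = 3×12 + 11. So 3^{47} ≡ 3^{11} ≡ 9 mod 13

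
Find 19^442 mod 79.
Using Fermat: 19^{78} ≡ 1 mod 79. 442 ≡ 52 mod 78. So 19^{442} ≡ 19^{52} ≡ 23 mod 79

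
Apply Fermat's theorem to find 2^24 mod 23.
By Fermat: 2^{22} ≡ 1 mod 23. So 2^{24} = 2^{22} · 2^{2} ≡ 2^{2} ≡ 4 mod 23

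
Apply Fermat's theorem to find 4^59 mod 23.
By Fermat: 4^{22} ≡ 1 mod 23. 59 = 2×22 + 15. So 4^{59} ≡ 4^{15} ≡ 3 mod 23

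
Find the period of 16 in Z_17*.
Powers of 16 mod 17: 16^1≡16, 16^2≡1. ord_17(16) = 2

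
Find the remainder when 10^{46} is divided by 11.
By Fermat: 10^{10} ≡ 1 mod 11. 46 = 4×10 + 6. So 10^{46} ≡ 10^{6} ≡ 1 mod 11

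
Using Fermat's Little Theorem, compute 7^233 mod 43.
By Fermat: 7^{42} ≡ 1 (mod 43). 233 ≡ 23 (mod 42). So 7^{233} ≡ 7^{23} ≡ 37 (mod 43)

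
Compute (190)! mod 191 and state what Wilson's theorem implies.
(190)! mod 191 = 190. Since this equals -1 (mod 191), Wilson confirms 191 is prime.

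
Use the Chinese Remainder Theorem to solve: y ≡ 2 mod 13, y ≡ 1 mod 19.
M = 13 × 19 = 247. M₁ = 19, y₁ ≡ 11 mod 13. M₂ = 13, y₂ ≡ 3 mod 19. y = 2×19×11 + 1×13×3 ≡ 210 mod 247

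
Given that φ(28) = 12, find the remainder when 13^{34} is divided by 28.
By Euler: 13^{12} ≡ 1 (mod 28) since gcd(13, 28) = 1. 34 = 2×12 + 10. So 13^{34} ≡ 13^{10} ≡ 1 (mod 28)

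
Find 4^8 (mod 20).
By repeated squaring (mod 20): 4^{1}≡4, 4^{2}≡16, 4^{4}≡16, 4^{8}≡16. So 4^{8} ≡ 16 (mod 20)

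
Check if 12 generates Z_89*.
12^{8} ≡ 1 mod 89 and 8 < 88, so ord_89(12) = 8 ≠ 88 and 12 is not a primitive root.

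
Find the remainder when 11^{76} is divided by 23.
By Fermat: 11^{22} ≡ 1 (mod 23). 76 = 3×22 + 10. So 11^{76} ≡ 11^{10} ≡ 2 (mod 23)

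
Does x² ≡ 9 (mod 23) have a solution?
By Euler's criterion: 9^{11} ≡ 1 (mod 23). Since this equals 1, 9 is a QR.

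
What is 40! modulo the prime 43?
(42)! = (40)! × (41) × (42) ≡ -1 (mod 43). So (40)! ≡ -1 × [(42)(41)]^(-1) ≡ 21 (mod 43)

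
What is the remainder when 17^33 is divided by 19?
Using Fermat: 17^{18} ≡ 1 mod 19. 33 ≡ 15 mod 18. So 17^{33} ≡ 17^{15} ≡ 7 mod 19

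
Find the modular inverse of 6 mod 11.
Since 11 is prime, by Fermat 6^(-1) ≡ 6^{9} ≡ 2 (mod 11). Verify: 6 × 2 = 12 ≡ 1 (mod 11)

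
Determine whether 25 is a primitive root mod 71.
25^{5} ≡ 1 (mod 71) and 5 < 70, so ord_71(25) = 5 ≠ 70 and 25 is not a primitive root.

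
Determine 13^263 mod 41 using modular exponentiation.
Using Fermat: 13^{40} ≡ 1 mod 41. 263 ≡ 23 mod 40. So 13^{263} ≡ 13^{23} ≡ 17 mod 41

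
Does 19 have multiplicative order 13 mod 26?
Powers of 19 mod 26: 19^1≡19, 19^2≡23, 19^3≡21, 19^4≡9, 19^5≡15, 19^6≡25, 19^7≡7, 19^8≡3, 19^9≡5, 19^10≡17, 19^11≡11, 19^12≡1. Already 19^12≡1, so the order is 12 < 13. No, the actual order is 12.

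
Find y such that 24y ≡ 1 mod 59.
Since 59 is prime, by Fermat 24^(-1) ≡ 24^{57} ≡ 32 mod 59. Verify: 24 × 32 = 768 ≡ 1 mod 59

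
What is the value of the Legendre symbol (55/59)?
(55/59) = 55^{29} mod 59 = -1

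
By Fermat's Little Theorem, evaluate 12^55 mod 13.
By Fermat: 12^{12} ≡ 1 mod 13. 55 = 4×12 + 7. So 12^{55} ≡ 12^{7} ≡ 12 mod 13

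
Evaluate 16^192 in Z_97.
Using Fermat: 16^{96} ≡ 1 mod 97. 192 ≡ 0 mod 96. So 16^{192} ≡ 16^{0} ≡ 1 mod 97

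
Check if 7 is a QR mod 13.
By Euler's criterion: 7^{6} ≡ 12 (mod 13). Since this equals -1 (≡ 12), 7 is not a QR.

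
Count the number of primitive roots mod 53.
A prime p has φ(p-1) primitive roots; here φ(52) = 24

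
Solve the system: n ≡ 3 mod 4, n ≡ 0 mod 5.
M = 4 × 5 = 20. M₁ = 5, y₁ ≡ 1 mod 4. M₂ = 4, y₂ ≡ 4 mod 5. n = 3×5×1 + 0×4×4 ≡ 15 mod 20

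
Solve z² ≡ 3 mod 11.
The square roots of 3 mod 11 are 5 and 6. Verify: 5² = 25 ≡ 3 mod 11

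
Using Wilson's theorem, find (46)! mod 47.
By Wilson's theorem, (46)! ≡ -1 ≡ 46 mod 47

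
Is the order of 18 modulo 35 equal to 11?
Powers of 18 mod 35: 18^1≡18, 18^2≡9, 18^3≡22, 18^4≡11, 18^5≡23, 18^6≡29, 18^7≡32, 18^8≡16, 18^9≡8, 18^10≡4, 18^11≡2, 18^12≡1. 18^11≡2≢1, so ord ≠ 11. No, the actual order is 12.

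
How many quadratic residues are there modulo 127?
Exactly half the non-zero residues mod a prime are QRs: (127-1)/2 = 63.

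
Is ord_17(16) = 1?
Powers of 16 mod 17: 16^1≡16, 16^2≡1. 16^1≡16≢1, so ord ≠ 1. No, the actual order is 2.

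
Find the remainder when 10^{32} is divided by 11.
By Fermat: 10^{10} ≡ 1 (mod 11). 32 = 3×10 + 2. So 10^{32} ≡ 10^{2} ≡ 1 (mod 11)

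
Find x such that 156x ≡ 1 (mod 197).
Since 197 is prime, by Fermat 156^(-1) ≡ 156^{195} ≡ 24 (mod 197). Verify: 156 × 24 = 3744 ≡ 1 (mod 197)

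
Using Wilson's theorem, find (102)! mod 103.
By Wilson's theorem, (102)! ≡ -1 ≡ 102 mod 103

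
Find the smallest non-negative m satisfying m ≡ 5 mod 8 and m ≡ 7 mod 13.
M = 8 × 13 = 104. M₁ = 13, y₁ ≡ 5 mod 8. M₂ = 8, y₂ ≡ 5 mod 13. m = 5×13×5 + 7×8×5 ≡ 85 mod 104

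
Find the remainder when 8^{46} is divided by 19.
By Fermat: 8^{18} ≡ 1 mod 19. 46 = 2×18 + 10. So 8^{46} ≡ 8^{10} ≡ 11 mod 19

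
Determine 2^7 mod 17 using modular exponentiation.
By repeated squaring (mod 17): 2^{1}≡2, 2^{2}≡4, 2^{4}≡16. Then 2^{7} = 2^{4+2+1} ≡ 16 × 4 × 2 ≡ 9 (mod 17)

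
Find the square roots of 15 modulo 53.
The square roots of 15 mod 53 are 42 and 11. Verify: 42² = 1764 ≡ 15 (mod 53)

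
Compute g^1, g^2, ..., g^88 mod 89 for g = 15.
15^1, 15^2, ..., 15^{88} mod 89: [15, 47, 82, 73, 27, 49, 23, 78, 13, 17, 77, 87, 59, 84, 14, 32, 35, 80, 43, 22, 63, 55, 24, 4, 60, 10, 61, 25, 19, 18, 3, 45, 52, 68, 41, 81, 58, 69, 56, 39, 51, 53, 83, 88, 74, 42, 7, 16, 62, 40, 66, 11, 76, 72, 12, 2, 30, 5, 75, 57, 54, 9, 46, 67, 26, 34, 65, 85, 29, 79, 28, 64, 70, 71, 86, 44, 37, 21, 48, 8, 31, 20, 33, 50, 38, 36, 6, 1]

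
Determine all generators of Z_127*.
There are φ(126) = 36 primitive roots mod 127: {3, 6, 7, 12, 14, 23, 29, 39, 43, 45, 46, 48, 53, 55, 56, 57, 58, 65, 67, 78, 83, 85, 86, 91, 92, 93, 96, 97, 101, 106, 109, 110, 112, 114, 116, 118}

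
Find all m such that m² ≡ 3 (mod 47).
The square roots of 3 mod 47 are 12 and 35. Verify: 12² = 144 ≡ 3 (mod 47)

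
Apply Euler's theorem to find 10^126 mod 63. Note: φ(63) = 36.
By Euler: 10^{36} ≡ 1 mod 63 since gcd(10, 63) = 1. 126 = 3×36 + 18. So 10^{126} ≡ 10^{18} ≡ 1 mod 63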